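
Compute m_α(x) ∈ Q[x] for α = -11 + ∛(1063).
m_α(x) = x^3 + 33x^2 + 363x + 268

Set β = α + 11 = ∛(1063), so β^3 = 1063. Then (α + 11)^3 - 1063 = 0, i.e. α is a root of g(x) = (x + 11)^3 - 1063 = x^3 + 33x^2 + 363x + 268. Since g(x) = h(x + 11) where h(x) = x^3 - 1063, and h is irreducible over Q (because 1063 is not a perfect cube, so h has no rational root, and a monic cubic with no rational root is irreducible), g is also irreducible (irreducibility is preserved under the substitution x → x + 11). Hence m_α(x) = x^3 + 33x^2 + 363x + 268.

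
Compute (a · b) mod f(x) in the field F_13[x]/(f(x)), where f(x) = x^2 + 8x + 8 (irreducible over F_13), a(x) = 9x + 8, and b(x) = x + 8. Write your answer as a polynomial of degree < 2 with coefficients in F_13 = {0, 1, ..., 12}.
a · b ≡ 8x + 5 (mod f(x))

Multiply in F_13[x]: a(x)·b(x) = (9x + 8)·(x + 8) = 9x^2 + 2x + 12. This has degree ≥ 2, so divide by f(x) over F_13: 9x^2 + 2x + 12 = (9)·(x^2 + 8x + 8) + (8x + 5). Hence a·b ≡ 8x + 5 (mod f). (F_13[x]/(f) is a field with 13^2 = 169 elements since f is irreducible of degree 2.)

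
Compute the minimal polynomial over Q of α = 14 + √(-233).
m_α(x) = x^2 - 28x + 429

From α - 14 = √(-233), squaring gives (α - 14)^2 = -233, i.e. α^2 - 28α + 196 = -233, so α^2 - 28α + 429 = 0. The discriminant of x^2 - 28x + 429 is (-28)^2 - 4·(429) = 784 - 1716 = -932, and 4·(-233) is not a perfect square in Q since -233 is squarefree and ≠ 1. Hence x^2 - 28x + 429 is irreducible over Q and is the minimal polynomial of α.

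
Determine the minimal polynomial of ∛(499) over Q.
m_α(x) = x^3 - 499

α satisfies α^3 = 499, so x^3 - 499 annihilates α. By the rational root test, a rational root p/q (in lowest terms) of x^3 - 499 would satisfy p^3 = 499 q^3, forcing q = 1 and p^3 = 499; but 499 is not a perfect cube, contradiction. A monic cubic over Q with no rational root is irreducible (any nontrivial factorization would include a linear factor). Hence x^3 - 499 is the minimal polynomial of α, and in particular [Q(α):Q] = 3.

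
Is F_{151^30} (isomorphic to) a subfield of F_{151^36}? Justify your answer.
No: F_{151^30} is not a subfield of F_{151^36}

F_{p^m} embeds in F_{p^n} iff m | n. Here 30 ∤ 36 (since 36 = 1·30 + 6 with remainder 6 ≠ 0), so F_{151^30} is not a subfield of F_{151^36}. Equivalently: if it were, the tower law would give 30 = [F_{151^30}:F_151] dividing [F_{151^36}:F_151] = 36, contradiction.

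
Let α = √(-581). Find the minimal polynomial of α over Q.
m_α(x) = x^2 + 581

α satisfies α^2 + 581 = 0, so x^2 + 581 annihilates α. Since d = -581 is squarefree and ≠ 1, it is not a perfect square in Q, so x^2 + 581 has no rational root and is therefore irreducible over Q (a degree-2 polynomial over a field is irreducible iff it has no root). Hence m_α(x) = x^2 + 581.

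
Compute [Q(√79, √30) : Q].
[Q(√79, √30) : Q] = 4

[Q(√79):Q] = 2 (min poly x^2 - 79, irreducible since 79 is squarefree > 1). For the top step, suppose √30 ∈ Q(√79), say √30 = c + d√79 with c, d ∈ Q. Squaring: 30 = c^2 + 79d^2 + 2cd√79. Since √79 ∉ Q this forces 2cd = 0. If d = 0 then √30 = c ∈ Q, contradicting 30 squarefree > 1. If c = 0 then 30 = 79d^2, so 79·30 = (79d)^2 is a perfect square in Q — but 79·30 = 2370 is not a perfect square (since 79 and 30 are distinct squarefree integers). Contradiction. Hence √30 ∉ Q(√79), so x^2 - 30 stays irreducible over Q(√79) and [Q(√79, √30) : Q(√79)] = 2. By the tower law, [Q(√79, √30) : Q] = 2 · 2 = 4.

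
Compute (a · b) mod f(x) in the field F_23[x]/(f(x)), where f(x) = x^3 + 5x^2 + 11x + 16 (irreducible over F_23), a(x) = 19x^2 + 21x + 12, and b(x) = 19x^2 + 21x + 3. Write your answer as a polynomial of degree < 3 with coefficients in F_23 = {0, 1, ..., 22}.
a · b ≡ 19x^2 + 4x + 2 (mod f(x))

Multiply in F_23[x]: a(x)·b(x) = (19x^2 + 21x + 12)·(19x^2 + 21x + 3) = 16x^4 + 16x^3 + 13x^2 + 16x + 13. This has degree ≥ 3, so divide by f(x) over F_23: 16x^4 + 16x^3 + 13x^2 + 16x + 13 = (16x + 5)·(x^3 + 5x^2 + 11x + 16) + (19x^2 + 4x + 2). Hence a·b ≡ 19x^2 + 4x + 2 (mod f). (F_23[x]/(f) is a field with 23^3 = 12167 elements since f is irreducible of degree 3.)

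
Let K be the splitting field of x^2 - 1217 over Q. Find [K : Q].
[K : Q] = 2

f(x) = x^2 - 1217 factors as (x - √1217)(x + √1217). The splitting field is K = Q(√1217). Since 1217 is squarefree and > 1, it is not a perfect square, so x^2 - 1217 is irreducible over Q and [Q(√1217) : Q] = 2. Hence [K : Q] = 2.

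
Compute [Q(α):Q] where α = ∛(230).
[Q(α):Q] = 3

The minimal polynomial of α is x^3 - 230, irreducible over Q since 230 is not a perfect cube (so x^3 - 230 has no rational root). Hence [Q(α):Q] = deg(m_α) = 3.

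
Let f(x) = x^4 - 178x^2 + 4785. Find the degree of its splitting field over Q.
[K : Q] = 4

Solving the quadratic in x^2: x^2 = (178 ± √(178^2 - 4·4785))/2 = (178 ± √12544)/2 = (178 ± 112)/2, giving x^2 = 33 or x^2 = 145. So f(x) = (x^2 - 33)(x^2 - 145) and the roots of f are ±√33, ±√145. Hence the splitting field is K = Q(√33, √145). Since 33 and 145 are distinct squarefree integers > 1, their product 4785 is not a perfect square, so √145 ∉ Q(√33). By the tower law [K:Q] = [Q(√33,√145):Q(√33)] · [Q(√33):Q] = 2 · 2 = 4.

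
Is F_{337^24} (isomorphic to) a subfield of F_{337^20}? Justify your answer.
No: F_{337^24} is not a subfield of F_{337^20}

F_{p^m} embeds in F_{p^n} iff m | n. Here 24 ∤ 20 (since 20 = 0·24 + 20 with remainder 20 ≠ 0), so F_{337^24} is not a subfield of F_{337^20}. Equivalently: if it were, the tower law would give 24 = [F_{337^24}:F_337] dividing [F_{337^20}:F_337] = 20, contradiction.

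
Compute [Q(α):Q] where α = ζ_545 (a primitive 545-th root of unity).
[Q(α):Q] = 432

The minimal polynomial of ζ_545 over Q is the 545-th cyclotomic polynomial Φ_545(x), which is irreducible over Q and has degree φ(545) = 432. Hence [Q(α):Q] = φ(545) = 432.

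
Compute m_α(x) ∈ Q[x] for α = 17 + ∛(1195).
m_α(x) = x^3 - 51x^2 + 867x - 6108

Set β = α - 17 = ∛(1195), so β^3 = 1195. Then (α - 17)^3 - 1195 = 0, i.e. α is a root of g(x) = (x - 17)^3 - 1195 = x^3 - 51x^2 + 867x - 6108. Since g(x) = h(x - 17) where h(x) = x^3 - 1195, and h is irreducible over Q (because 1195 is not a perfect cube, so h has no rational root, and a monic cubic with no rational root is irreducible), g is also irreducible (irreducibility is preserved under the substitution x → x - 17). Hence m_α(x) = x^3 - 51x^2 + 867x - 6108.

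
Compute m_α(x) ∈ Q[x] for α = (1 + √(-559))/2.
m_α(x) = x^2 - x + 140

From 2α - 1 = √(-559), squaring gives (2α - 1)^2 = -559, i.e. 4α^2 - 4α + 1 = -559, so α^2 - α + (1 + 559)/4 = 0. Since -559 ≡ 1 (mod 4), (1 + 559)/4 = 140 ∈ Z. The polynomial x^2 - x + 140 has discriminant 1 - 4·(140) = -559, which is not a perfect square in Q (d = -559 is squarefree and ≠ 1), so x^2 - x + 140 is irreducible over Q. It is the minimal polynomial of α.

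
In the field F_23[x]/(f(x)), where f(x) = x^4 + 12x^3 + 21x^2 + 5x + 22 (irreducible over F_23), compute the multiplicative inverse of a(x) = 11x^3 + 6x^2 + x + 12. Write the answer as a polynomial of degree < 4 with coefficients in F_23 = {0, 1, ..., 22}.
a(x)^(-1) ≡ 15x^3 + 13x^2 + 17x + 2 (mod f(x))

Since f is irreducible over F_23, F_23[x]/(f) is a field and a(x) ≠ 0 has an inverse. Apply the extended Euclidean algorithm to f(x) and a(x) in F_23[x]: f(x) = (21x + 21)·a(x) + (12x^2 + 8x);  a(x) = (22x + 5)·(12x^2 + 8x) + (7x + 12);  (12x^2 + 8x) = (5x + 9)·(7x + 12) + (7). The last nonzero remainder is the constant 7 = gcd(f, a) in F_23. Back-substituting through the division chain expresses 7 = s(x)·a(x) + t(x)·f(x) with s(x) ≡ 13x^3 + 22x^2 + 4x + 14 (mod f), so (13x^3 + 22x^2 + 4x + 14)·a(x) ≡ 7 (mod f). Multiplying by 7^(-1) ≡ 10 in F_23 gives a(x)^(-1) ≡ 10·(13x^3 + 22x^2 + 4x + 14) ≡ 15x^3 + 13x^2 + 17x + 2 (mod f). Check: (11x^3 + 6x^2 + x + 12)·(15x^3 + 13x^2 + 17x + 2) = 4x^6 + 3x^5 + 4x^4 + 18x^3 + x^2 + 22x + 1 ≡ 1 (mod x^4 + 12x^3 + 21x^2 + 5x + 22).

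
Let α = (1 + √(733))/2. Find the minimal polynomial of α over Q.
m_α(x) = x^2 - x - 183

From 2α - 1 = √(733), squaring gives (2α - 1)^2 = 733, i.e. 4α^2 - 4α + 1 = 733, so α^2 - α + (1 - 733)/4 = 0. Since 733 ≡ 1 (mod 4), (1 - 733)/4 = -183 ∈ Z. The polynomial x^2 - x - 183 has discriminant 1 - 4·(-183) = 733, which is not a perfect square in Q (d = 733 is squarefree and ≠ 1), so x^2 - x - 183 is irreducible over Q. It is the minimal polynomial of α.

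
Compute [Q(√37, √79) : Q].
[Q(√37, √79) : Q] = 4

[Q(√37):Q] = 2 (min poly x^2 - 37, irreducible since 37 is squarefree > 1). For the top step, suppose √79 ∈ Q(√37), say √79 = c + d√37 with c, d ∈ Q. Squaring: 79 = c^2 + 37d^2 + 2cd√37. Since √37 ∉ Q this forces 2cd = 0. If d = 0 then √79 = c ∈ Q, contradicting 79 squarefree > 1. If c = 0 then 79 = 37d^2, so 37·79 = (37d)^2 is a perfect square in Q — but 37·79 = 2923 is not a perfect square (since 37 and 79 are distinct squarefree integers). Contradiction. Hence √79 ∉ Q(√37), so x^2 - 79 stays irreducible over Q(√37) and [Q(√37, √79) : Q(√37)] = 2. By the tower law, [Q(√37, √79) : Q] = 2 · 2 = 4.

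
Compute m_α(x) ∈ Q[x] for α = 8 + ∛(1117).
m_α(x) = x^3 - 24x^2 + 192x - 1629

Set β = α - 8 = ∛(1117), so β^3 = 1117. Then (α - 8)^3 - 1117 = 0, i.e. α is a root of g(x) = (x - 8)^3 - 1117 = x^3 - 24x^2 + 192x - 1629. Since g(x) = h(x - 8) where h(x) = x^3 - 1117, and h is irreducible over Q (because 1117 is not a perfect cube, so h has no rational root, and a monic cubic with no rational root is irreducible), g is also irreducible (irreducibility is preserved under the substitution x → x - 8). Hence m_α(x) = x^3 - 24x^2 + 192x - 1629.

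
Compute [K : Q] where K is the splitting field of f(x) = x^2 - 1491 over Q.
[K : Q] = 2

f(x) = x^2 - 1491 factors as (x - √1491)(x + √1491). The splitting field is K = Q(√1491). Since 1491 is squarefree and > 1, it is not a perfect square, so x^2 - 1491 is irreducible over Q and [Q(√1491) : Q] = 2. Hence [K : Q] = 2.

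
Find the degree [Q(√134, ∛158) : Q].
[Q(√134, ∛158) : Q] = 6

Let L = Q(√134, ∛158). Since Q(√134) ⊂ L and [Q(√134):Q] = 2, the tower law gives 2 | [L:Q]. Likewise Q(∛158) ⊂ L with [Q(∛158):Q] = 3 (because 158 is not a perfect cube), so 3 | [L:Q]. As gcd(2,3) = 1, [L:Q] is divisible by 6. Conversely L is generated over Q by √134 and ∛158, so [L:Q] ≤ 2·3 = 6. Therefore [Q(√134, ∛158) : Q] = 6.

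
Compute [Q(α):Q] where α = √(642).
[Q(α):Q] = 2

[Q(α):Q] equals the degree of the minimal polynomial of α. Here α^2 = 642 and x^2 - 642 is irreducible (d = 642 is squarefree, ≠ 1, hence not a square), so deg(m_α) = 2. Thus [Q(α):Q] = 2.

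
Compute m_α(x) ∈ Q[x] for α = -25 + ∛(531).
m_α(x) = x^3 + 75x^2 + 1875x + 15094

Set β = α + 25 = ∛(531), so β^3 = 531. Then (α + 25)^3 - 531 = 0, i.e. α is a root of g(x) = (x + 25)^3 - 531 = x^3 + 75x^2 + 1875x + 15094. Since g(x) = h(x + 25) where h(x) = x^3 - 531, and h is irreducible over Q (because 531 is not a perfect cube, so h has no rational root, and a monic cubic with no rational root is irreducible), g is also irreducible (irreducibility is preserved under the substitution x → x + 25). Hence m_α(x) = x^3 + 75x^2 + 1875x + 15094.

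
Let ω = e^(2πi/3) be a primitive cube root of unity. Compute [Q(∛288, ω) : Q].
[Q(∛288, ω) : Q] = 6

[Q(∛288):Q] = 3 (min poly x^3 - 288, irreducible since 288 is not a perfect cube). [Q(ω):Q] = 2 (min poly x^2 + x + 1). Since Q(∛288) ⊂ R and ω ∉ R, we have ω ∉ Q(∛288), so x^2 + x + 1 remains irreducible over Q(∛288) and [Q(∛288, ω) : Q(∛288)] = 2. By the tower law, [Q(∛288, ω) : Q] = 3 · 2 = 6. (In fact Q(∛288, ω) is the splitting field of x^3 - 288 over Q.)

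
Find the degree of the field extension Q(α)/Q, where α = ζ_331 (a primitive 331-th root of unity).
[Q(α):Q] = 330

The minimal polynomial of ζ_331 over Q is the 331-th cyclotomic polynomial Φ_331(x), which is irreducible over Q and has degree φ(331) = 330. Hence [Q(α):Q] = φ(331) = 330.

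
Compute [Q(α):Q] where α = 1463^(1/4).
[Q(α):Q] = 4

α is a root of x^4 - 1463. By Eisenstein's criterion at the prime p = 7 (which divides the constant term 1463 but p^2 = 49 does not, since 1463 is squarefree), x^4 - 1463 is irreducible over Q. Hence [Q(α):Q] = 4.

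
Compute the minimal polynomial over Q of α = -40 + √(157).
m_α(x) = x^2 + 80x + 1443

From α + 40 = √(157), squaring gives (α + 40)^2 = 157, i.e. α^2 + 80α + 1600 = 157, so α^2 + 80α + 1443 = 0. The discriminant of x^2 + 80x + 1443 is (80)^2 - 4·(1443) = 6400 - 5772 = 628, and 4·(157) is not a perfect square in Q since 157 is squarefree and ≠ 1. Hence x^2 + 80x + 1443 is irreducible over Q and is the minimal polynomial of α.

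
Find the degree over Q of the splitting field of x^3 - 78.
[K : Q] = 6

The roots of x^3 - 78 are ∛78, ω∛78, ω^2∛78 where ω = e^(2πi/3) is a primitive cube root of unity, so K = Q(∛78, ω). Now [Q(∛78):Q] = 3 (since 78 is not a perfect cube, x^3 - 78 is irreducible) and [Q(ω):Q] = 2. Both 2 and 3 divide [K:Q], and [K:Q] ≤ 3·2 = 6, so [K:Q] = 6. (Equivalently: Q(∛78) ⊂ R but ω ∉ R, so [K : Q(∛78)] = 2.)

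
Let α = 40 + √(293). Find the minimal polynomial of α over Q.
m_α(x) = x^2 - 80x + 1307

From α - 40 = √(293), squaring gives (α - 40)^2 = 293, i.e. α^2 - 80α + 1600 = 293, so α^2 - 80α + 1307 = 0. The discriminant of x^2 - 80x + 1307 is (-80)^2 - 4·(1307) = 6400 - 5228 = 1172, and 4·(293) is not a perfect square in Q since 293 is squarefree and ≠ 1. Hence x^2 - 80x + 1307 is irreducible over Q and is the minimal polynomial of α.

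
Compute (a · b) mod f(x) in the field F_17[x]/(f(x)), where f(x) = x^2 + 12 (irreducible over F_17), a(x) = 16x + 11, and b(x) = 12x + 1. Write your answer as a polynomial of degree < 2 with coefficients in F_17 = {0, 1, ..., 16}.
a · b ≡ 12x + 2 (mod f(x))

Multiply in F_17[x]: a(x)·b(x) = (16x + 11)·(12x + 1) = 5x^2 + 12x + 11. This has degree ≥ 2, so divide by f(x) over F_17: 5x^2 + 12x + 11 = (5)·(x^2 + 12) + (12x + 2). Hence a·b ≡ 12x + 2 (mod f). (F_17[x]/(f) is a field with 17^2 = 289 elements since f is irreducible of degree 2.)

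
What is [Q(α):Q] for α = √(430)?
[Q(α):Q] = 2

[Q(α):Q] equals the degree of the minimal polynomial of α. Here α^2 = 430 and x^2 - 430 is irreducible (d = 430 is squarefree, ≠ 1, hence not a square), so deg(m_α) = 2. Thus [Q(α):Q] = 2.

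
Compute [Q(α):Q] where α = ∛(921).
[Q(α):Q] = 3

The minimal polynomial of α is x^3 - 921, irreducible over Q since 921 is not a perfect cube (so x^3 - 921 has no rational root). Hence [Q(α):Q] = deg(m_α) = 3.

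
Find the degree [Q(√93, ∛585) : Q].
[Q(√93, ∛585) : Q] = 6

Let L = Q(√93, ∛585). Since Q(√93) ⊂ L and [Q(√93):Q] = 2, the tower law gives 2 | [L:Q]. Likewise Q(∛585) ⊂ L with [Q(∛585):Q] = 3 (because 585 is not a perfect cube), so 3 | [L:Q]. As gcd(2,3) = 1, [L:Q] is divisible by 6. Conversely L is generated over Q by √93 and ∛585, so [L:Q] ≤ 2·3 = 6. Therefore [Q(√93, ∛585) : Q] = 6.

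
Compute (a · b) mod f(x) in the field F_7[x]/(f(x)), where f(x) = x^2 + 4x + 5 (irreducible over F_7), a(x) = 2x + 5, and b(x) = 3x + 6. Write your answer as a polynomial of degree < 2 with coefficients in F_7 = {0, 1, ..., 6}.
a · b ≡ 3x (mod f(x))

Multiply in F_7[x]: a(x)·b(x) = (2x + 5)·(3x + 6) = 6x^2 + 6x + 2. This has degree ≥ 2, so divide by f(x) over F_7: 6x^2 + 6x + 2 = (6)·(x^2 + 4x + 5) + (3x). Hence a·b ≡ 3x (mod f). (F_7[x]/(f) is a field with 7^2 = 49 elements since f is irreducible of degree 2.)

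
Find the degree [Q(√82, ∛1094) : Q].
[Q(√82, ∛1094) : Q] = 6

Let L = Q(√82, ∛1094). Since Q(√82) ⊂ L and [Q(√82):Q] = 2, the tower law gives 2 | [L:Q]. Likewise Q(∛1094) ⊂ L with [Q(∛1094):Q] = 3 (because 1094 is not a perfect cube), so 3 | [L:Q]. As gcd(2,3) = 1, [L:Q] is divisible by 6. Conversely L is generated over Q by √82 and ∛1094, so [L:Q] ≤ 2·3 = 6. Therefore [Q(√82, ∛1094) : Q] = 6.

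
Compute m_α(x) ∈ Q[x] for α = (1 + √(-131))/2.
m_α(x) = x^2 - x + 33

From 2α - 1 = √(-131), squaring gives (2α - 1)^2 = -131, i.e. 4α^2 - 4α + 1 = -131, so α^2 - α + (1 + 131)/4 = 0. Since -131 ≡ 1 (mod 4), (1 + 131)/4 = 33 ∈ Z. The polynomial x^2 - x + 33 has discriminant 1 - 4·(33) = -131, which is not a perfect square in Q (d = -131 is squarefree and ≠ 1), so x^2 - x + 33 is irreducible over Q. It is the minimal polynomial of α.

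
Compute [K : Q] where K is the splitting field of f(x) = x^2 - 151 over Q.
[K : Q] = 2

f(x) = x^2 - 151 factors as (x - √151)(x + √151). The splitting field is K = Q(√151). Since 151 is squarefree and > 1, it is not a perfect square, so x^2 - 151 is irreducible over Q and [Q(√151) : Q] = 2. Hence [K : Q] = 2.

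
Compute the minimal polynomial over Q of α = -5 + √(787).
m_α(x) = x^2 + 10x - 762

From α + 5 = √(787), squaring gives (α + 5)^2 = 787, i.e. α^2 + 10α + 25 = 787, so α^2 + 10α - 762 = 0. The discriminant of x^2 + 10x - 762 is (10)^2 - 4·(-762) = 100 + 3048 = 3148, and 4·(787) is not a perfect square in Q since 787 is squarefree and ≠ 1. Hence x^2 + 10x - 762 is irreducible over Q and is the minimal polynomial of α.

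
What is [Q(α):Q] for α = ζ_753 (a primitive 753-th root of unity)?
[Q(α):Q] = 500

The minimal polynomial of ζ_753 over Q is the 753-th cyclotomic polynomial Φ_753(x), which is irreducible over Q and has degree φ(753) = 500. Hence [Q(α):Q] = φ(753) = 500.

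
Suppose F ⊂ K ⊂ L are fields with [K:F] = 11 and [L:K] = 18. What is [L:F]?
[L:F] = 198

The tower law says that for any tower of field extensions F ⊂ K ⊂ L with finite degrees, [L:F] = [L:K] · [K:F]. Here this gives [L:F] = 18 · 11 = 198.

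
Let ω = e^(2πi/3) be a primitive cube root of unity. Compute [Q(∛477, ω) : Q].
[Q(∛477, ω) : Q] = 6

[Q(∛477):Q] = 3 (min poly x^3 - 477, irreducible since 477 is not a perfect cube). [Q(ω):Q] = 2 (min poly x^2 + x + 1). Since Q(∛477) ⊂ R and ω ∉ R, we have ω ∉ Q(∛477), so x^2 + x + 1 remains irreducible over Q(∛477) and [Q(∛477, ω) : Q(∛477)] = 2. By the tower law, [Q(∛477, ω) : Q] = 3 · 2 = 6. (In fact Q(∛477, ω) is the splitting field of x^3 - 477 over Q.)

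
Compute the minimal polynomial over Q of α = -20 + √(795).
m_α(x) = x^2 + 40x - 395

From α + 20 = √(795), squaring gives (α + 20)^2 = 795, i.e. α^2 + 40α + 400 = 795, so α^2 + 40α - 395 = 0. The discriminant of x^2 + 40x - 395 is (40)^2 - 4·(-395) = 1600 + 1580 = 3180, and 4·(795) is not a perfect square in Q since 795 is squarefree and ≠ 1. Hence x^2 + 40x - 395 is irreducible over Q and is the minimal polynomial of α.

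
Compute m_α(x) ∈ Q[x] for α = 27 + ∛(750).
m_α(x) = x^3 - 81x^2 + 2187x - 20433

Set β = α - 27 = ∛(750), so β^3 = 750. Then (α - 27)^3 - 750 = 0, i.e. α is a root of g(x) = (x - 27)^3 - 750 = x^3 - 81x^2 + 2187x - 20433. Since g(x) = h(x - 27) where h(x) = x^3 - 750, and h is irreducible over Q (because 750 is not a perfect cube, so h has no rational root, and a monic cubic with no rational root is irreducible), g is also irreducible (irreducibility is preserved under the substitution x → x - 27). Hence m_α(x) = x^3 - 81x^2 + 2187x - 20433.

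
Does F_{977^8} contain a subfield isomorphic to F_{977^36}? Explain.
No: F_{977^36} is not a subfield of F_{977^8}

F_{p^m} embeds in F_{p^n} iff m | n. Here 36 ∤ 8 (since 8 = 0·36 + 8 with remainder 8 ≠ 0), so F_{977^36} is not a subfield of F_{977^8}. Equivalently: if it were, the tower law would give 36 = [F_{977^36}:F_977] dividing [F_{977^8}:F_977] = 8, contradiction.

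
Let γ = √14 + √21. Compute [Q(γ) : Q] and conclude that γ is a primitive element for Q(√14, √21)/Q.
[Q(γ) : Q] = 4 (equivalently, Q(γ) = Q(√14, √21))

Obviously Q(γ) ⊆ Q(√14, √21), and [Q(√14, √21):Q] = 4 (since 14, 21 are distinct squarefree integers > 1 with 294 not a perfect square). To show equality we compute the minimal polynomial of γ. From γ = √14 + √21: γ^2 = 14 + 2√(294) + 21 = 35 + 2√(294), so γ^2 - 35 = 2√(294); squaring, (γ^2 - 35)^2 = 4·294, i.e. γ^4 - 70γ^2 + 1225 - 1176 = 0, i.e. γ^4 - 70γ^2 + 49 = 0. So γ is a root of x^4 - 70x^2 + 49. This polynomial is irreducible over Q: it has no rational root (each ±√14 ± √21 is irrational), and any factorization into two quadratics over Q would force √(294) ∈ Q (pairing opposite roots) or √14, √21 ∈ Q (other pairings), all impossible. Hence [Q(γ):Q] = 4 = [Q(√14, √21):Q], so Q(γ) = Q(√14, √21).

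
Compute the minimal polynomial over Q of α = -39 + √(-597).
m_α(x) = x^2 + 78x + 2118

From α + 39 = √(-597), squaring gives (α + 39)^2 = -597, i.e. α^2 + 78α + 1521 = -597, so α^2 + 78α + 2118 = 0. The discriminant of x^2 + 78x + 2118 is (78)^2 - 4·(2118) = 6084 - 8472 = -2388, and 4·(-597) is not a perfect square in Q since -597 is squarefree and ≠ 1. Hence x^2 + 78x + 2118 is irreducible over Q and is the minimal polynomial of α.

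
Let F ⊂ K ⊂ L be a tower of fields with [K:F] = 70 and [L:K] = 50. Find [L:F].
[L:F] = 3500

The tower law says that for any tower of field extensions F ⊂ K ⊂ L with finite degrees, [L:F] = [L:K] · [K:F]. Here this gives [L:F] = 50 · 70 = 3500.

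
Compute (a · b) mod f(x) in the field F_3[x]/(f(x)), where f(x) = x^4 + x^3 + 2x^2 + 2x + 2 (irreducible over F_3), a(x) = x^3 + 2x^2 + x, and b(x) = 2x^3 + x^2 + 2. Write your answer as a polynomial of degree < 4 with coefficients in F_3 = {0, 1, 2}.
a · b ≡ 2x^3 + 2x (mod f(x))

Multiply in F_3[x]: a(x)·b(x) = (x^3 + 2x^2 + x)·(2x^3 + x^2 + 2) = 2x^6 + 2x^5 + x^4 + x^2 + 2x. This has degree ≥ 4, so divide by f(x) over F_3: 2x^6 + 2x^5 + x^4 + x^2 + 2x = (2x^2)·(x^4 + x^3 + 2x^2 + 2x + 2) + (2x^3 + 2x). Hence a·b ≡ 2x^3 + 2x (mod f). (F_3[x]/(f) is a field with 3^4 = 81 elements since f is irreducible of degree 4.)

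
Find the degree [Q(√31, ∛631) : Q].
[Q(√31, ∛631) : Q] = 6

Let L = Q(√31, ∛631). Since Q(√31) ⊂ L and [Q(√31):Q] = 2, the tower law gives 2 | [L:Q]. Likewise Q(∛631) ⊂ L with [Q(∛631):Q] = 3 (because 631 is not a perfect cube), so 3 | [L:Q]. As gcd(2,3) = 1, [L:Q] is divisible by 6. Conversely L is generated over Q by √31 and ∛631, so [L:Q] ≤ 2·3 = 6. Therefore [Q(√31, ∛631) : Q] = 6.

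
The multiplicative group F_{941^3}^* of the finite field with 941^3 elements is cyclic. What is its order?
|F_{941^3}^*| = 833237620

F_{941^3} has 941^3 = 833237621 elements; its multiplicative group consists of all nonzero elements, so |F_{941^3}^*| = 833237621 - 1 = 833237620. (It is cyclic since any finite subgroup of the multiplicative group of a field is cyclic.)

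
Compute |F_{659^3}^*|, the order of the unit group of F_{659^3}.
|F_{659^3}^*| = 286191178

F_{659^3} has 659^3 = 286191179 elements; its multiplicative group consists of all nonzero elements, so |F_{659^3}^*| = 286191179 - 1 = 286191178. (It is cyclic since any finite subgroup of the multiplicative group of a field is cyclic.)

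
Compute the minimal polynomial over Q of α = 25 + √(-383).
m_α(x) = x^2 - 50x + 1008

From α - 25 = √(-383), squaring gives (α - 25)^2 = -383, i.e. α^2 - 50α + 625 = -383, so α^2 - 50α + 1008 = 0. The discriminant of x^2 - 50x + 1008 is (-50)^2 - 4·(1008) = 2500 - 4032 = -1532, and 4·(-383) is not a perfect square in Q since -383 is squarefree and ≠ 1. Hence x^2 - 50x + 1008 is irreducible over Q and is the minimal polynomial of α.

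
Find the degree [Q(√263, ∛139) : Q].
[Q(√263, ∛139) : Q] = 6

Let L = Q(√263, ∛139). Since Q(√263) ⊂ L and [Q(√263):Q] = 2, the tower law gives 2 | [L:Q]. Likewise Q(∛139) ⊂ L with [Q(∛139):Q] = 3 (because 139 is not a perfect cube), so 3 | [L:Q]. As gcd(2,3) = 1, [L:Q] is divisible by 6. Conversely L is generated over Q by √263 and ∛139, so [L:Q] ≤ 2·3 = 6. Therefore [Q(√263, ∛139) : Q] = 6.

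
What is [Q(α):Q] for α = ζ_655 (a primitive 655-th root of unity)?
[Q(α):Q] = 520

The minimal polynomial of ζ_655 over Q is the 655-th cyclotomic polynomial Φ_655(x), which is irreducible over Q and has degree φ(655) = 520. Hence [Q(α):Q] = φ(655) = 520.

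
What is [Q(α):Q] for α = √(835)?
[Q(α):Q] = 2

[Q(α):Q] equals the degree of the minimal polynomial of α. Here α^2 = 835 and x^2 - 835 is irreducible (d = 835 is squarefree, ≠ 1, hence not a square), so deg(m_α) = 2. Thus [Q(α):Q] = 2.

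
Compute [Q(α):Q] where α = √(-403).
[Q(α):Q] = 2

[Q(α):Q] equals the degree of the minimal polynomial of α. Here α^2 = -403 and x^2 + 403 is irreducible (d = -403 is squarefree, ≠ 1, hence not a square), so deg(m_α) = 2. Thus [Q(α):Q] = 2.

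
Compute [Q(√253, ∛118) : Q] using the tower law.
[Q(√253, ∛118) : Q] = 6

Let L = Q(√253, ∛118). Since Q(√253) ⊂ L and [Q(√253):Q] = 2, the tower law gives 2 | [L:Q]. Likewise Q(∛118) ⊂ L with [Q(∛118):Q] = 3 (because 118 is not a perfect cube), so 3 | [L:Q]. As gcd(2,3) = 1, [L:Q] is divisible by 6. Conversely L is generated over Q by √253 and ∛118, so [L:Q] ≤ 2·3 = 6. Therefore [Q(√253, ∛118) : Q] = 6.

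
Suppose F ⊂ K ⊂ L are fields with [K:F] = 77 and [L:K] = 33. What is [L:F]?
[L:F] = 2541

The tower law says that for any tower of field extensions F ⊂ K ⊂ L with finite degrees, [L:F] = [L:K] · [K:F]. Here this gives [L:F] = 33 · 77 = 2541.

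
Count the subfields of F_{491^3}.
F_{491^3} has 2 subfields

The subfields of F_{p^n} are exactly the fields F_{p^d} for d | n (each is the fixed field of the unique index-d subgroup of Gal(F_{p^n}/F_p) ≅ Z/nZ). The divisors of n = 3 are {1, 3}, giving 2 subfields: F_{491^1}, F_{491^3}.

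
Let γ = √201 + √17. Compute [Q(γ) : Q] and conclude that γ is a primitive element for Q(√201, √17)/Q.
[Q(γ) : Q] = 4 (equivalently, Q(γ) = Q(√201, √17))

Obviously Q(γ) ⊆ Q(√201, √17), and [Q(√201, √17):Q] = 4 (since 201, 17 are distinct squarefree integers > 1 with 3417 not a perfect square). To show equality we compute the minimal polynomial of γ. From γ = √201 + √17: γ^2 = 201 + 2√(3417) + 17 = 218 + 2√(3417), so γ^2 - 218 = 2√(3417); squaring, (γ^2 - 218)^2 = 4·3417, i.e. γ^4 - 436γ^2 + 47524 - 13668 = 0, i.e. γ^4 - 436γ^2 + 33856 = 0. So γ is a root of x^4 - 436x^2 + 33856. This polynomial is irreducible over Q: it has no rational root (each ±√201 ± √17 is irrational), and any factorization into two quadratics over Q would force √(3417) ∈ Q (pairing opposite roots) or √201, √17 ∈ Q (other pairings), all impossible. Hence [Q(γ):Q] = 4 = [Q(√201, √17):Q], so Q(γ) = Q(√201, √17).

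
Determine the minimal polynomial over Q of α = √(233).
m_α(x) = x^2 - 233

α satisfies α^2 - 233 = 0, so x^2 - 233 annihilates α. Since d = 233 is squarefree and ≠ 1, it is not a perfect square in Q, so x^2 - 233 has no rational root and is therefore irreducible over Q (a degree-2 polynomial over a field is irreducible iff it has no root). Hence m_α(x) = x^2 - 233.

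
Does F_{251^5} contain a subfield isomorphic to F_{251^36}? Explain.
No: F_{251^36} is not a subfield of F_{251^5}

F_{p^m} embeds in F_{p^n} iff m | n. Here 36 ∤ 5 (since 5 = 0·36 + 5 with remainder 5 ≠ 0), so F_{251^36} is not a subfield of F_{251^5}. Equivalently: if it were, the tower law would give 36 = [F_{251^36}:F_251] dividing [F_{251^5}:F_251] = 5, contradiction.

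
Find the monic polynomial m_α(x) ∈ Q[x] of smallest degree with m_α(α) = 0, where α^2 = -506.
m_α(x) = x^2 + 506

α satisfies α^2 + 506 = 0, so x^2 + 506 annihilates α. Since d = -506 is squarefree and ≠ 1, it is not a perfect square in Q, so x^2 + 506 has no rational root and is therefore irreducible over Q (a degree-2 polynomial over a field is irreducible iff it has no root). Hence m_α(x) = x^2 + 506.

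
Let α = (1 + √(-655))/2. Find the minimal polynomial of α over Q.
m_α(x) = x^2 - x + 164

From 2α - 1 = √(-655), squaring gives (2α - 1)^2 = -655, i.e. 4α^2 - 4α + 1 = -655, so α^2 - α + (1 + 655)/4 = 0. Since -655 ≡ 1 (mod 4), (1 + 655)/4 = 164 ∈ Z. The polynomial x^2 - x + 164 has discriminant 1 - 4·(164) = -655, which is not a perfect square in Q (d = -655 is squarefree and ≠ 1), so x^2 - x + 164 is irreducible over Q. It is the minimal polynomial of α.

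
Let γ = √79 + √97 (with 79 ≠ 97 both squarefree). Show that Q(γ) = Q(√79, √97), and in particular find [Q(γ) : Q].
[Q(γ) : Q] = 4 (equivalently, Q(γ) = Q(√79, √97))

Obviously Q(γ) ⊆ Q(√79, √97), and [Q(√79, √97):Q] = 4 (since 79, 97 are distinct squarefree integers > 1 with 7663 not a perfect square). To show equality we compute the minimal polynomial of γ. From γ = √79 + √97: γ^2 = 79 + 2√(7663) + 97 = 176 + 2√(7663), so γ^2 - 176 = 2√(7663); squaring, (γ^2 - 176)^2 = 4·7663, i.e. γ^4 - 352γ^2 + 30976 - 30652 = 0, i.e. γ^4 - 352γ^2 + 324 = 0. So γ is a root of x^4 - 352x^2 + 324. This polynomial is irreducible over Q: it has no rational root (each ±√79 ± √97 is irrational), and any factorization into two quadratics over Q would force √(7663) ∈ Q (pairing opposite roots) or √79, √97 ∈ Q (other pairings), all impossible. Hence [Q(γ):Q] = 4 = [Q(√79, √97):Q], so Q(γ) = Q(√79, √97).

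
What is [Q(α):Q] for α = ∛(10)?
[Q(α):Q] = 3

The minimal polynomial of α is x^3 - 10, irreducible over Q since 10 is not a perfect cube (so x^3 - 10 has no rational root). Hence [Q(α):Q] = deg(m_α) = 3.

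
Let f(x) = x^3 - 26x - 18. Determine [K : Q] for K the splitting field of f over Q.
[K : Q] = 6

By the rational root test, any rational root of the monic integer polynomial f(x) = x^3 - 26x - 18 must be an integer dividing the constant term -18, i.e. one of ±{1, 2, 3, 6, 9, 18}. Evaluating: f(1) = -43, f(-1) = 7, f(2) = -62, f(-2) = 26, f(3) = -69, f(-3) = 33, f(6) = 42, f(-6) = -78, f(9) = 477, f(-9) = -513, f(18) = 5346, f(-18) = -5382; none is 0, so f has no rational root and is therefore irreducible over Q (a cubic with no linear factor over a field is irreducible). For an irreducible cubic, the Galois group is A_3 or S_3 according as the discriminant disc(f) = -4a^3 - 27b^2 = -4·(-26)^3 - 27·(-18)^2 = 61556 is or is not a square in Q. Here disc(f) = 61556 is not a perfect square in Q, so the Galois group of f over Q is not contained in A_3 and must be all of S_3. The splitting field has degree |S_3| = 6 over Q, so [K : Q] = 6.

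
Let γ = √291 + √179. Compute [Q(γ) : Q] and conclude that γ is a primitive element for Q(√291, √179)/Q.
[Q(γ) : Q] = 4 (equivalently, Q(γ) = Q(√291, √179))

Obviously Q(γ) ⊆ Q(√291, √179), and [Q(√291, √179):Q] = 4 (since 291, 179 are distinct squarefree integers > 1 with 52089 not a perfect square). To show equality we compute the minimal polynomial of γ. From γ = √291 + √179: γ^2 = 291 + 2√(52089) + 179 = 470 + 2√(52089), so γ^2 - 470 = 2√(52089); squaring, (γ^2 - 470)^2 = 4·52089, i.e. γ^4 - 940γ^2 + 220900 - 208356 = 0, i.e. γ^4 - 940γ^2 + 12544 = 0. So γ is a root of x^4 - 940x^2 + 12544. This polynomial is irreducible over Q: it has no rational root (each ±√291 ± √179 is irrational), and any factorization into two quadratics over Q would force √(52089) ∈ Q (pairing opposite roots) or √291, √179 ∈ Q (other pairings), all impossible. Hence [Q(γ):Q] = 4 = [Q(√291, √179):Q], so Q(γ) = Q(√291, √179).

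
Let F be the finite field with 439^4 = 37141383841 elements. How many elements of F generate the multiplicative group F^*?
There are φ(37141383840) = 8813445120 primitive elements

F_q^* is cyclic of order q - 1 = 37141383840. A cyclic group of order m has exactly φ(m) generators. Here m = 37141383840 = 2^5 · 3 · 5 · 11 · 73 · 173 · 557, so the number of primitive elements is φ(37141383840) = 8813445120.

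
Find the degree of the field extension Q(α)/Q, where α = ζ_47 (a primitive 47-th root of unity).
[Q(α):Q] = 46

The minimal polynomial of ζ_47 over Q is the 47-th cyclotomic polynomial Φ_47(x), which is irreducible over Q and has degree φ(47) = 46. Hence [Q(α):Q] = φ(47) = 46.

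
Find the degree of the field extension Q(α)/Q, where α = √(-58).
[Q(α):Q] = 2

[Q(α):Q] equals the degree of the minimal polynomial of α. Here α^2 = -58 and x^2 + 58 is irreducible (d = -58 is squarefree, ≠ 1, hence not a square), so deg(m_α) = 2. Thus [Q(α):Q] = 2.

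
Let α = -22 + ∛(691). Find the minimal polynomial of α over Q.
m_α(x) = x^3 + 66x^2 + 1452x + 9957

Set β = α + 22 = ∛(691), so β^3 = 691. Then (α + 22)^3 - 691 = 0, i.e. α is a root of g(x) = (x + 22)^3 - 691 = x^3 + 66x^2 + 1452x + 9957. Since g(x) = h(x + 22) where h(x) = x^3 - 691, and h is irreducible over Q (because 691 is not a perfect cube, so h has no rational root, and a monic cubic with no rational root is irreducible), g is also irreducible (irreducibility is preserved under the substitution x → x + 22). Hence m_α(x) = x^3 + 66x^2 + 1452x + 9957.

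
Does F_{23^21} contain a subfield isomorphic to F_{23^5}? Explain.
No: F_{23^5} is not a subfield of F_{23^21}

F_{p^m} embeds in F_{p^n} iff m | n. Here 5 ∤ 21 (since 21 = 4·5 + 1 with remainder 1 ≠ 0), so F_{23^5} is not a subfield of F_{23^21}. Equivalently: if it were, the tower law would give 5 = [F_{23^5}:F_23] dividing [F_{23^21}:F_23] = 21, contradiction.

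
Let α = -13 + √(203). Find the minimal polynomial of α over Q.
m_α(x) = x^2 + 26x - 34

From α + 13 = √(203), squaring gives (α + 13)^2 = 203, i.e. α^2 + 26α + 169 = 203, so α^2 + 26α - 34 = 0. The discriminant of x^2 + 26x - 34 is (26)^2 - 4·(-34) = 676 + 136 = 812, and 4·(203) is not a perfect square in Q since 203 is squarefree and ≠ 1. Hence x^2 + 26x - 34 is irreducible over Q and is the minimal polynomial of α.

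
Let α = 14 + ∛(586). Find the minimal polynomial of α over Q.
m_α(x) = x^3 - 42x^2 + 588x - 3330

Set β = α - 14 = ∛(586), so β^3 = 586. Then (α - 14)^3 - 586 = 0, i.e. α is a root of g(x) = (x - 14)^3 - 586 = x^3 - 42x^2 + 588x - 3330. Since g(x) = h(x - 14) where h(x) = x^3 - 586, and h is irreducible over Q (because 586 is not a perfect cube, so h has no rational root, and a monic cubic with no rational root is irreducible), g is also irreducible (irreducibility is preserved under the substitution x → x - 14). Hence m_α(x) = x^3 - 42x^2 + 588x - 3330.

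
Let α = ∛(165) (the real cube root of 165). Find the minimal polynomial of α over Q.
m_α(x) = x^3 - 165

α satisfies α^3 = 165, so x^3 - 165 annihilates α. By the rational root test, a rational root p/q (in lowest terms) of x^3 - 165 would satisfy p^3 = 165 q^3, forcing q = 1 and p^3 = 165; but 165 is not a perfect cube, contradiction. A monic cubic over Q with no rational root is irreducible (any nontrivial factorization would include a linear factor). Hence x^3 - 165 is the minimal polynomial of α, and in particular [Q(α):Q] = 3.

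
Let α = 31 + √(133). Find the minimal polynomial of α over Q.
m_α(x) = x^2 - 62x + 828

From α - 31 = √(133), squaring gives (α - 31)^2 = 133, i.e. α^2 - 62α + 961 = 133, so α^2 - 62α + 828 = 0. The discriminant of x^2 - 62x + 828 is (-62)^2 - 4·(828) = 3844 - 3312 = 532, and 4·(133) is not a perfect square in Q since 133 is squarefree and ≠ 1. Hence x^2 - 62x + 828 is irreducible over Q and is the minimal polynomial of α.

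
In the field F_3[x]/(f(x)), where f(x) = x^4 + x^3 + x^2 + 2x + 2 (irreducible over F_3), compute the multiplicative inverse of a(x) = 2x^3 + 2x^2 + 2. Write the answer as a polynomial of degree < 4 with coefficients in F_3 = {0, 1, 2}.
a(x)^(-1) ≡ 2x^3 + x (mod f(x))

Since f is irreducible over F_3, F_3[x]/(f) is a field and a(x) ≠ 0 has an inverse. Apply the extended Euclidean algorithm to f(x) and a(x) in F_3[x]: f(x) = (2x)·a(x) + (x^2 + x + 2);  a(x) = (2x)·(x^2 + x + 2) + (2x + 2);  (x^2 + x + 2) = (2x)·(2x + 2) + (2). The last nonzero remainder is the constant 2 = gcd(f, a) in F_3. Back-substituting through the division chain expresses 2 = s(x)·a(x) + t(x)·f(x) with s(x) ≡ x^3 + 2x (mod f), so (x^3 + 2x)·a(x) ≡ 2 (mod f). Multiplying by 2^(-1) ≡ 2 in F_3 gives a(x)^(-1) ≡ 2·(x^3 + 2x) ≡ 2x^3 + x (mod f). Check: (2x^3 + 2x^2 + 2)·(2x^3 + x) = x^6 + x^5 + 2x^4 + 2x ≡ 1 (mod x^4 + x^3 + x^2 + 2x + 2).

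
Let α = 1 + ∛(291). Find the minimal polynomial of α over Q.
m_α(x) = x^3 - 3x^2 + 3x - 292

Set β = α - 1 = ∛(291), so β^3 = 291. Then (α - 1)^3 - 291 = 0, i.e. α is a root of g(x) = (x - 1)^3 - 291 = x^3 - 3x^2 + 3x - 292. Since g(x) = h(x - 1) where h(x) = x^3 - 291, and h is irreducible over Q (because 291 is not a perfect cube, so h has no rational root, and a monic cubic with no rational root is irreducible), g is also irreducible (irreducibility is preserved under the substitution x → x - 1). Hence m_α(x) = x^3 - 3x^2 + 3x - 292.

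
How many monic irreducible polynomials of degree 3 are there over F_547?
There are 54555592 monic irreducible polynomials of degree 3 over F_547

Each element of F_{547^3} that lies in no proper subfield is a root of exactly one monic irreducible of degree 3 over F_547, and each such polynomial has 3 distinct roots in F_{547^3}. By Möbius inversion the count is N_547(3) = (1/3) Σ_{d|3} μ(3/d) · 547^d = (1/3)(μ(3)·547^1 + μ(1)·547^3) = 163666776/3 = 54555592.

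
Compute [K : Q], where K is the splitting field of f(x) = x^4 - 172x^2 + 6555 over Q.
[K : Q] = 4

Solving the quadratic in x^2: x^2 = (172 ± √(172^2 - 4·6555))/2 = (172 ± √3364)/2 = (172 ± 58)/2, giving x^2 = 57 or x^2 = 115. So f(x) = (x^2 - 57)(x^2 - 115) and the roots of f are ±√57, ±√115. Hence the splitting field is K = Q(√57, √115). Since 57 and 115 are distinct squarefree integers > 1, their product 6555 is not a perfect square, so √115 ∉ Q(√57). By the tower law [K:Q] = [Q(√57,√115):Q(√57)] · [Q(√57):Q] = 2 · 2 = 4.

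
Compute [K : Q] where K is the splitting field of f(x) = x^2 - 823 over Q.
[K : Q] = 2

f(x) = x^2 - 823 factors as (x - √823)(x + √823). The splitting field is K = Q(√823). Since 823 is squarefree and > 1, it is not a perfect square, so x^2 - 823 is irreducible over Q and [Q(√823) : Q] = 2. Hence [K : Q] = 2.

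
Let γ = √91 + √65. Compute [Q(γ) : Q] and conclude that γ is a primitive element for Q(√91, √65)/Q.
[Q(γ) : Q] = 4 (equivalently, Q(γ) = Q(√91, √65))

Obviously Q(γ) ⊆ Q(√91, √65), and [Q(√91, √65):Q] = 4 (since 91, 65 are distinct squarefree integers > 1 with 5915 not a perfect square). To show equality we compute the minimal polynomial of γ. From γ = √91 + √65: γ^2 = 91 + 2√(5915) + 65 = 156 + 2√(5915), so γ^2 - 156 = 2√(5915); squaring, (γ^2 - 156)^2 = 4·5915, i.e. γ^4 - 312γ^2 + 24336 - 23660 = 0, i.e. γ^4 - 312γ^2 + 676 = 0. So γ is a root of x^4 - 312x^2 + 676. This polynomial is irreducible over Q: it has no rational root (each ±√91 ± √65 is irrational), and any factorization into two quadratics over Q would force √(5915) ∈ Q (pairing opposite roots) or √91, √65 ∈ Q (other pairings), all impossible. Hence [Q(γ):Q] = 4 = [Q(√91, √65):Q], so Q(γ) = Q(√91, √65).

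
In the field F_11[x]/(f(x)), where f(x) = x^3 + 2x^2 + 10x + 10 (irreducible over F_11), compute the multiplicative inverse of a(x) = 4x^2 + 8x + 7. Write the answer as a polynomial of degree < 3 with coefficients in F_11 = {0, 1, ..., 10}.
a(x)^(-1) ≡ 3x (mod f(x))

Since f is irreducible over F_11, F_11[x]/(f) is a field and a(x) ≠ 0 has an inverse. Apply the extended Euclidean algorithm to f(x) and a(x) in F_11[x]: f(x) = (3x)·a(x) + (10). The last nonzero remainder is the constant 10 = gcd(f, a) in F_11. Back-substituting through the division chain expresses 10 = s(x)·a(x) + t(x)·f(x) with s(x) ≡ 8x (mod f), so (8x)·a(x) ≡ 10 (mod f). Multiplying by 10^(-1) ≡ 10 in F_11 gives a(x)^(-1) ≡ 10·(8x) ≡ 3x (mod f). Check: (4x^2 + 8x + 7)·(3x) = x^3 + 2x^2 + 10x ≡ 1 (mod x^3 + 2x^2 + 10x + 10).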